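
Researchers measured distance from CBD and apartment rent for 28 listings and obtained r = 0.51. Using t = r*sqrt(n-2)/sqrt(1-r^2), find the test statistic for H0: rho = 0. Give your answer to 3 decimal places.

1 − r² = 1 − 0.2601 = 0.7399;  √(1−r²) = 0.860174
√(n−2) = √26 = 5.099020
t = r·√(n−2)/√(1−r²) = 0.51 · 5.099020 / 0.860174 = 3.023

3.023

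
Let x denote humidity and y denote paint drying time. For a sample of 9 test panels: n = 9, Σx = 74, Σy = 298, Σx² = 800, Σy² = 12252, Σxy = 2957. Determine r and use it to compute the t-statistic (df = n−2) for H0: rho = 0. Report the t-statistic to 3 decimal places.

Numerator: nΣxy − (Σx)(Σy) = 9·2957 − (74)(298) = 4561
Denominator: √[(nΣx²−(Σx)²)(nΣy²−(Σy)²)]
  nΣx²−(Σx)² = 9·800 − 5476 = 1724;  nΣy²−(Σy)² = 9·12252 − 88804 = 21464
  √(1724·21464) = √37003936 = 6083.0861
r = 4561 / 6083.0861 = 0.7498
t = r·√(n−2)/√(1−r²) = 0.7498·√7 / √(1−0.562200) = 1.983784 / 0.661665 = 2.998

2.998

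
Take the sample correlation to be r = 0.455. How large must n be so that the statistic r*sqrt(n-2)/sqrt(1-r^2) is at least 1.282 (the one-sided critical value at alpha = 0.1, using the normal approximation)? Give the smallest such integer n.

Need r·√(n−2)/√(1−r²) ≥ 1.282
√(n−2) ≥ 1.282·√(1−0.207025) / 0.455 = 1.282·0.890491 / 0.455 = 2.5090
n−2 ≥ 6.2951  ⇒  n ≥ 8.2951
Smallest integer n = 9

9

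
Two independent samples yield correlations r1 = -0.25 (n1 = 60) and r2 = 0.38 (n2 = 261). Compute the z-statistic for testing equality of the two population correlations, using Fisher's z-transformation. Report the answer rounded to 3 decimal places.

-4.479

z1 = atanh(-0.25) = -0.255413,  z2 = atanh(0.38) = 0.400060
SE = √(1/(n1−3) + 1/(n2−3)) = √(1/57 + 1/258) = √(0.0175439 + 0.0038760) = √0.0214199 = 0.146355
z = (z1 − z2)/SE = (-0.255413 − 0.400060) / 0.146355 = -0.655473 / 0.146355 = -4.479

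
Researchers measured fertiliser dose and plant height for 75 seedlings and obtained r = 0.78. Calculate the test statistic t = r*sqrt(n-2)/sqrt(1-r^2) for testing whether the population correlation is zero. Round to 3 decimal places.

1 − r² = 1 − 0.6084 = 0.3916;  √(1−r²) = 0.625780
√(n−2) = √73 = 8.544004
t = r·√(n−2)/√(1−r²) = 0.78 · 8.544004 / 0.625780 = 10.650

10.650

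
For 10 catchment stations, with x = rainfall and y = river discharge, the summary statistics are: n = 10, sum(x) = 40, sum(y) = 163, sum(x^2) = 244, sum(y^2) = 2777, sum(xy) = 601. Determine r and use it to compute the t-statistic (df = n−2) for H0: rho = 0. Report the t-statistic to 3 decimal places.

-1.667

S_xy = nΣxy − ΣxΣy = 10·601 − 40·163 = 6010 − 6520 = -510
S_xx = nΣx² − (Σx)² = 10·244 − 40² = 2440 − 1600 = 840
S_yy = nΣy² − (Σy)² = 10·2777 − 163² = 27770 − 26569 = 1201
r = S_xy / √(S_xx·S_yy) = -510 / √(840·1201) = -510 / √1008840 = -510 / 1004.4103 = -0.5078
t = r·√(n−2)/√(1−r²) = -0.5078·√8 / √(1−0.257861) = -1.436275 / 0.861475 = -1.667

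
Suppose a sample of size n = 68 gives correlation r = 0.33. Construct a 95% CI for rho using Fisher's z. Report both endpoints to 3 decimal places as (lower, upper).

(0.099, 0.527)

z_r = atanh(0.33) = 0.342828;  SE = 1/√(n−3) = 1/√65 = 0.124035
z-limits: 0.342828 ± 1.960·0.124035 = 0.342828 ± 0.243109 = [0.099719, 0.585937]
ρ-limits: (tanh 0.099719, tanh 0.585937) = (0.099, 0.527)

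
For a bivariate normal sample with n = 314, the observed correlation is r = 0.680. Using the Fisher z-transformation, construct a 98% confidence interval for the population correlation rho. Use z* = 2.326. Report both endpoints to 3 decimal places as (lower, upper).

Fisher z: z_r = atanh(r) = ½·ln((1+0.680)/(1−0.680)) = 0.829114
SE(z) = 1/√(n−3) = 1/√311 = 0.056705
98% ⇒ z* = 2.326; margin = 2.326·0.056705 = 0.131896
CI on z-scale: (0.697218, 0.961010)
Back-transform: tanh(0.697218) = 0.602599, tanh(0.961010) = 0.744727

(0.603, 0.745)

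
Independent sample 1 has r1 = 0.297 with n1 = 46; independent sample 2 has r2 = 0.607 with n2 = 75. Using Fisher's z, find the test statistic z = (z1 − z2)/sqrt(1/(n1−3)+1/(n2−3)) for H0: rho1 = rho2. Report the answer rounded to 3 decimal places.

-2.065

Fisher z-transforms: z1 = atanh(0.297) = 0.306226, z2 = atanh(0.607) = 0.704157; difference d = -0.397931
Var(d) = 1/43 + 1/72 = 0.0232558 + 0.0138889 = 0.0371447
z = d/√Var(d) = -0.397931 / √0.0371447 = -0.397931 / 0.192730 = -2.065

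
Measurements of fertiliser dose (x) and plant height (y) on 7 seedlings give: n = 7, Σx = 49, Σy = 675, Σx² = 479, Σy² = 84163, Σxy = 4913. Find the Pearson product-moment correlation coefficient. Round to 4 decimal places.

S_xy = nΣxy − ΣxΣy = 7·4913 − 49·675 = 34391 − 33075 = 1316
S_xx = nΣx² − (Σx)² = 7·479 − 49² = 3353 − 2401 = 952
S_yy = nΣy² − (Σy)² = 7·84163 − 675² = 589141 − 455625 = 133516
r = S_xy / √(S_xx·S_yy) = 1316 / √(952·133516) = 1316 / √127107232 = 1316 / 11274.1843 = 0.1167

0.1167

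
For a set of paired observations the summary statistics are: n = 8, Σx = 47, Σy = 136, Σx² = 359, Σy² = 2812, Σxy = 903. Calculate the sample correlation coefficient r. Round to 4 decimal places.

0.5109

Numerator: nΣxy − (Σx)(Σy) = 8·903 − (47)(136) = 832
Denominator: √[(nΣx²−(Σx)²)(nΣy²−(Σy)²)]
  nΣx²−(Σx)² = 8·359 − 2209 = 663;  nΣy²−(Σy)² = 8·2812 − 18496 = 4000
  √(663·4000) = √2652000 = 1628.4962
r = 832 / 1628.4962 = 0.5109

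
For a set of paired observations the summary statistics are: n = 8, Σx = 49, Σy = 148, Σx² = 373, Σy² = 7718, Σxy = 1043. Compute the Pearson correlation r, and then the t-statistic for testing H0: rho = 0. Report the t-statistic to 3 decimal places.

0.570

S_xy = nΣxy − ΣxΣy = 8·1043 − 49·148 = 8344 − 7252 = 1092
S_xx = nΣx² − (Σx)² = 8·373 − 49² = 2984 − 2401 = 583
S_yy = nΣy² − (Σy)² = 8·7718 − 148² = 61744 − 21904 = 39840
r = S_xy / √(S_xx·S_yy) = 1092 / √(583·39840) = 1092 / √23226720 = 1092 / 4819.4108 = 0.2266
t = r·√(n−2)/√(1−r²) = 0.2266·√6 / √(1−0.051348) = 0.555054 / 0.973988 = 0.570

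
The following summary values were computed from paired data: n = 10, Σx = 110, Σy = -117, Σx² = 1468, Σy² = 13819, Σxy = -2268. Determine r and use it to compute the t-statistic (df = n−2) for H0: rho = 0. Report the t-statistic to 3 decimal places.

Numerator: nΣxy − (Σx)(Σy) = 10·(-2268) − (110)(-117) = -9810
Denominator: √[(nΣx²−(Σx)²)(nΣy²−(Σy)²)]
  nΣx²−(Σx)² = 10·1468 − 12100 = 2580;  nΣy²−(Σy)² = 10·13819 − 13689 = 124501
  √(2580·124501) = √321212580 = 17922.4044
r = -9810 / 17922.4044 = -0.5474
t = r·√(n−2)/√(1−r²) = -0.5474·√8 / √(1−0.299647) = -1.548281 / 0.836871 = -1.850

-1.850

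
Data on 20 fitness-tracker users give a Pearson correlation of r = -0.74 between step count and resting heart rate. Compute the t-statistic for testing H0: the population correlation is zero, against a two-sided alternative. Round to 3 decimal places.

-4.668

1 − r² = 1 − 0.5476 = 0.4524;  √(1−r²) = 0.672607
√(n−2) = √18 = 4.242641
t = r·√(n−2)/√(1−r²) = -0.74 · 4.242641 / 0.672607 = -4.668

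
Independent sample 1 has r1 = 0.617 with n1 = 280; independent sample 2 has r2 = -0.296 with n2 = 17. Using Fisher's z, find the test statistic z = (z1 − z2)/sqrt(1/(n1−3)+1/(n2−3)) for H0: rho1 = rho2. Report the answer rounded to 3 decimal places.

z1 = atanh(0.617) = 0.720146,  z2 = atanh(-0.296) = -0.305130
SE = √(1/(n1−3) + 1/(n2−3)) = √(1/277 + 1/14) = √(0.0036101 + 0.0714286) = √0.0750387 = 0.273932
z = (z1 − z2)/SE = (0.720146 − (-0.305130)) / 0.273932 = 1.025276 / 0.273932 = 3.743

3.743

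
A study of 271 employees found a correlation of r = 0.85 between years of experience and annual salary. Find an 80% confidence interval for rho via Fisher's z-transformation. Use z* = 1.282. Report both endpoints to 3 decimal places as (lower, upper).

Fisher z: z_r = atanh(r) = ½·ln((1+0.85)/(1−0.85)) = 1.256153
SE(z) = 1/√(n−3) = 1/√268 = 0.061085
80% ⇒ z* = 1.282; margin = 1.282·0.061085 = 0.078311
CI on z-scale: (1.177842, 1.334464)
Back-transform: tanh(1.177842) = 0.826770, tanh(1.334464) = 0.870336

(0.827, 0.870)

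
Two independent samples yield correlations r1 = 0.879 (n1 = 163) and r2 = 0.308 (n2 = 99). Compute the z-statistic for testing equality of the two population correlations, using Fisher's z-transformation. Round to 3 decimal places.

8.157

z1 = atanh(0.879) = 1.371352,  z2 = atanh(0.308) = 0.318334
SE = √(1/(n1−3) + 1/(n2−3)) = √(1/160 + 1/96) = √(0.0062500 + 0.0104167) = √0.0166667 = 0.129100
z = (z1 − z2)/SE = (1.371352 − 0.318334) / 0.129100 = 1.053018 / 0.129100 = 8.157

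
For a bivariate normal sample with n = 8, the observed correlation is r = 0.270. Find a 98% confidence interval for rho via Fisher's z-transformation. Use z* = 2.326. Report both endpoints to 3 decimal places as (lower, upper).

(-0.643, 0.866)

Fisher z: z_r = atanh(r) = ½·ln((1+0.270)/(1−0.270)) = 0.276864
SE(z) = 1/√(n−3) = 1/√5 = 0.447214
98% ⇒ z* = 2.326; margin = 2.326·0.447214 = 1.040220
CI on z-scale: (-0.763356, 1.317084)
Back-transform: tanh(-0.763356) = -0.643049, tanh(1.317084) = 0.866057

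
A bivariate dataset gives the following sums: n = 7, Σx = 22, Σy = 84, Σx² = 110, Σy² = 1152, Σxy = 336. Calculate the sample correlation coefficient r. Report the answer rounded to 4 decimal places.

S_xy = nΣxy − ΣxΣy = 7·336 − 22·84 = 2352 − 1848 = 504
S_xx = nΣx² − (Σx)² = 7·110 − 22² = 770 − 484 = 286
S_yy = nΣy² − (Σy)² = 7·1152 − 84² = 8064 − 7056 = 1008
r = S_xy / √(S_xx·S_yy) = 504 / √(286·1008) = 504 / √288288 = 504 / 536.9246 = 0.9387

0.9387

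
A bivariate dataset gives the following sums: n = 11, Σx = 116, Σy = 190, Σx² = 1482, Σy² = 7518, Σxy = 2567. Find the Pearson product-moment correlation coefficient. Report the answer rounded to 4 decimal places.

S_xy = nΣxy − ΣxΣy = 11·2567 − 116·190 = 28237 − 22040 = 6197
S_xx = nΣx² − (Σx)² = 11·1482 − 116² = 16302 − 13456 = 2846
S_yy = nΣy² − (Σy)² = 11·7518 − 190² = 82698 − 36100 = 46598
r = S_xy / √(S_xx·S_yy) = 6197 / √(2846·46598) = 6197 / √132617908 = 6197 / 11515.9849 = 0.5381

0.5381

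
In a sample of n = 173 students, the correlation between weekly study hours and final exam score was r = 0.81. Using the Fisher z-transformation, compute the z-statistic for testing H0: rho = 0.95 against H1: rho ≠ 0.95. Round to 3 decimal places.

z_r = atanh(0.81) = 1.127029,  z_0 = atanh(0.95) = 1.831781
SE = 1/√(n−3) = 1/√170 = 0.076696
z = (z_r − z_0)/SE = (1.127029 − 1.831781) / 0.076696 = -0.704752 / 0.076696 = -9.189

-9.189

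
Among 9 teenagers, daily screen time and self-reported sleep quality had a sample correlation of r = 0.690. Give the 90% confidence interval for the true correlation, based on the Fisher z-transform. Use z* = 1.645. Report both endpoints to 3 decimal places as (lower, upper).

(0.175, 0.909)

Fisher z: z_r = atanh(r) = ½·ln((1+0.690)/(1−0.690)) = 0.847956
SE(z) = 1/√(n−3) = 1/√6 = 0.408248
90% ⇒ z* = 1.645; margin = 1.645·0.408248 = 0.671568
CI on z-scale: (0.176388, 1.519524)
Back-transform: tanh(0.176388) = 0.174581, tanh(1.519524) = 0.908615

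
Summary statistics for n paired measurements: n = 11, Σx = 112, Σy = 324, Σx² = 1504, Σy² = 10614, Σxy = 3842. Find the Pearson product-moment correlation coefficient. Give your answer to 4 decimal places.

Numerator: nΣxy − (Σx)(Σy) = 11·3842 − (112)(324) = 5974
Denominator: √[(nΣx²−(Σx)²)(nΣy²−(Σy)²)]
  nΣx²−(Σx)² = 11·1504 − 12544 = 4000;  nΣy²−(Σy)² = 11·10614 − 104976 = 11778
  √(4000·11778) = √47112000 = 6863.8182
r = 5974 / 6863.8182 = 0.8704

0.8704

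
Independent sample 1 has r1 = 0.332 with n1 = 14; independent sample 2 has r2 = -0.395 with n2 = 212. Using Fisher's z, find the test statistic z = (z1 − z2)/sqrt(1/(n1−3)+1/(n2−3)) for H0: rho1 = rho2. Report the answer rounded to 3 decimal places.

z1 = atanh(0.332) = 0.345074,  z2 = atanh(-0.395) = -0.417711
SE = √(1/(n1−3) + 1/(n2−3)) = √(1/11 + 1/209) = √(0.0909091 + 0.0047847) = √0.0956938 = 0.309344
z = (z1 − z2)/SE = (0.345074 − (-0.417711)) / 0.309344 = 0.762785 / 0.309344 = 2.466

2.466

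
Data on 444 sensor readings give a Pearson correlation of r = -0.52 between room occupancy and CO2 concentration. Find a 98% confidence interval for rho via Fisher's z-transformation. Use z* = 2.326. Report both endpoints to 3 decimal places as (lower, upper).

z_r = atanh(-0.52) = -0.576340;  SE = 1/√(n−3) = 1/√441 = 0.047619
z-limits: -0.576340 ± 2.326·0.047619 = -0.576340 ± 0.110762 = [-0.687102, -0.465578]
ρ-limits: (tanh -0.687102, tanh -0.465578) = (-0.596, -0.435)

(-0.596, -0.435)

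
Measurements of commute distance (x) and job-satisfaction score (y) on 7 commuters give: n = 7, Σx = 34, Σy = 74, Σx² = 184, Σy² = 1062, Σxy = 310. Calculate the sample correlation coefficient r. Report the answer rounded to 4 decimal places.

Numerator: nΣxy − (Σx)(Σy) = 7·310 − (34)(74) = -346
Denominator: √[(nΣx²−(Σx)²)(nΣy²−(Σy)²)]
  nΣx²−(Σx)² = 7·184 − 1156 = 132;  nΣy²−(Σy)² = 7·1062 − 5476 = 1958
  √(132·1958) = √258456 = 508.3857
r = -346 / 508.3857 = -0.6806

-0.6806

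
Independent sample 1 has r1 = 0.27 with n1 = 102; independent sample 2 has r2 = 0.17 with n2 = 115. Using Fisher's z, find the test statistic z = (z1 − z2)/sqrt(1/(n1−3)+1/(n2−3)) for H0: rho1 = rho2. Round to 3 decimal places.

0.763

z1 = atanh(0.27) = 0.276864,  z2 = atanh(0.17) = 0.171667
SE = √(1/(n1−3) + 1/(n2−3)) = √(1/99 + 1/112) = √(0.0101010 + 0.0089286) = √0.0190296 = 0.137948
z = (z1 − z2)/SE = (0.276864 − 0.171667) / 0.137948 = 0.105197 / 0.137948 = 0.763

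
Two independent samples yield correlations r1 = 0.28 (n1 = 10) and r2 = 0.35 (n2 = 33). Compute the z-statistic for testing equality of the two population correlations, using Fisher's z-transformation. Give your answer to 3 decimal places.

-0.185

Fisher z-transforms: z1 = atanh(0.28) = 0.287682, z2 = atanh(0.35) = 0.365444; difference d = -0.077762
Var(d) = 1/7 + 1/30 = 0.1428571 + 0.0333333 = 0.1761904
z = d/√Var(d) = -0.077762 / √0.1761904 = -0.077762 / 0.419750 = -0.185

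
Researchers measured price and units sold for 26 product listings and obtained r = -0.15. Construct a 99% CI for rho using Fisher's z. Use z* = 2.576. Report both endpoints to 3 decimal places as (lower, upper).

Fisher z: z_r = atanh(r) = ½·ln((1+(-0.15))/(1−(-0.15))) = -0.151140
SE(z) = 1/√(n−3) = 1/√23 = 0.208514
99% ⇒ z* = 2.576; margin = 2.576·0.208514 = 0.537132
CI on z-scale: (-0.688272, 0.385992)
Back-transform: tanh(-0.688272) = -0.596871, tanh(0.385992) = 0.367900

(-0.597, 0.368)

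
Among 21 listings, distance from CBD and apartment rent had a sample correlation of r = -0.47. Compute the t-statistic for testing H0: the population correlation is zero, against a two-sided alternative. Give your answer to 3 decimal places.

1 − r² = 1 − 0.2209 = 0.7791;  √(1−r²) = 0.882666
√(n−2) = √19 = 4.358899
t = r·√(n−2)/√(1−r²) = -0.47 · 4.358899 / 0.882666 = -2.321

-2.321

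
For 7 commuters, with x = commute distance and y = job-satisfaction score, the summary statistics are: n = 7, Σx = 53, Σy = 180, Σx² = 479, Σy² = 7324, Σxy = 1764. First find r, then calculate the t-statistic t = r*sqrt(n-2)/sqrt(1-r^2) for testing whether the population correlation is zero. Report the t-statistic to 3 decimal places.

4.071

Numerator: nΣxy − (Σx)(Σy) = 7·1764 − (53)(180) = 2808
Denominator: √[(nΣx²−(Σx)²)(nΣy²−(Σy)²)]
  nΣx²−(Σx)² = 7·479 − 2809 = 544;  nΣy²−(Σy)² = 7·7324 − 32400 = 18868
  √(544·18868) = √10264192 = 3203.7778
r = 2808 / 3203.7778 = 0.8765
t = r·√(n−2)/√(1−r²) = 0.8765·√5 / √(1−0.768252) = 1.959914 / 0.481402 = 4.071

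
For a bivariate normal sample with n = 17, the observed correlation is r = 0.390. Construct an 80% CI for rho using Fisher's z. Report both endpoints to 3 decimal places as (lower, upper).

z_r = atanh(0.390) = 0.411800;  SE = 1/√(n−3) = 1/√14 = 0.267261
z-limits: 0.411800 ± 1.282·0.267261 = 0.411800 ± 0.342629 = [0.069171, 0.754429]
ρ-limits: (tanh 0.069171, tanh 0.754429) = (0.069, 0.638)

(0.069, 0.638)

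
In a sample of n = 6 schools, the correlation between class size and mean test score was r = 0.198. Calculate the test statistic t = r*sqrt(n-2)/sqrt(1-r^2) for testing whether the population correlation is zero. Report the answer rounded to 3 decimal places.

0.404

t = r·√(n−2) / √(1−r²) with r = 0.198, n = 6
  = 0.198·√4 / √(1 − 0.039204)
  = 0.198·2.000000 / 0.980202
  = 0.396000 / 0.980202 = 0.404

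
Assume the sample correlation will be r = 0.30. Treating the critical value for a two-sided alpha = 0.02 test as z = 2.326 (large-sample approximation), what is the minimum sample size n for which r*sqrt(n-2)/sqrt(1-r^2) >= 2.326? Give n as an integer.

Need r·√(n−2)/√(1−r²) ≥ 2.326
√(n−2) ≥ 2.326·√(1−0.0900) / 0.30 = 2.326·0.953939 / 0.30 = 7.3962
n−2 ≥ 54.7038  ⇒  n ≥ 56.7038
Smallest integer n = 57

57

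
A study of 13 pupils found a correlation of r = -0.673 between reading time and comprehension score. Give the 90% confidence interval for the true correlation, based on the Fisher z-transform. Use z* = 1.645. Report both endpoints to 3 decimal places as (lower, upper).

(-0.871, -0.288)

Fisher z: z_r = atanh(r) = ½·ln((1+(-0.673))/(1−(-0.673))) = -0.816207
SE(z) = 1/√(n−3) = 1/√10 = 0.316228
90% ⇒ z* = 1.645; margin = 1.645·0.316228 = 0.520195
CI on z-scale: (-1.336402, -0.296012)
Back-transform: tanh(-1.336402) = -0.870805, tanh(-0.296012) = -0.287659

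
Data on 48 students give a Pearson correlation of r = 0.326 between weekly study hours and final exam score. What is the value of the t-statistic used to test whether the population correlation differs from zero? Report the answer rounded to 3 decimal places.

t = r·√(n−2) / √(1−r²) with r = 0.326, n = 48
  = 0.326·√46 / √(1 − 0.106276)
  = 0.326·6.782330 / 0.945370
  = 2.211040 / 0.945370 = 2.339

2.339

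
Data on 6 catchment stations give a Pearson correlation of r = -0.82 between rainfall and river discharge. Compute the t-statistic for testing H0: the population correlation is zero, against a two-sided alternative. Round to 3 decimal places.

t = r·√(n−2) / √(1−r²) with r = -0.82, n = 6
  = -0.82·√4 / √(1 − 0.6724)
  = -0.82·2.000000 / 0.572364
  = -1.640000 / 0.572364 = -2.865

-2.865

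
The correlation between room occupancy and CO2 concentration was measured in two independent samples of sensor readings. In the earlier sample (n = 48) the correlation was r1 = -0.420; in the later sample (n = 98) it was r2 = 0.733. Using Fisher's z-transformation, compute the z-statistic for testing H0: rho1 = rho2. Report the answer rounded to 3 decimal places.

Fisher z-transforms: z1 = atanh(-0.420) = -0.447692, z2 = atanh(0.733) = 0.935180; difference d = -1.382872
Var(d) = 1/45 + 1/95 = 0.0222222 + 0.0105263 = 0.0327485
z = d/√Var(d) = -1.382872 / √0.0327485 = -1.382872 / 0.180965 = -7.642

-7.642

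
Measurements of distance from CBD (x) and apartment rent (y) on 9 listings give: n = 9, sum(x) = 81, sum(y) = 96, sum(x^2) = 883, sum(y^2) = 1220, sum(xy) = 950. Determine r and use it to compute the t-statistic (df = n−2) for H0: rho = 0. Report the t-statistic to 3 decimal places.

S_xy = nΣxy − ΣxΣy = 9·950 − 81·96 = 8550 − 7776 = 774
S_xx = nΣx² − (Σx)² = 9·883 − 81² = 7947 − 6561 = 1386
S_yy = nΣy² − (Σy)² = 9·1220 − 96² = 10980 − 9216 = 1764
r = S_xy / √(S_xx·S_yy) = 774 / √(1386·1764) = 774 / √2444904 = 774 / 1563.6189 = 0.4950
t = r·√(n−2)/√(1−r²) = 0.4950·√7 / √(1−0.245025) = 1.309647 / 0.868893 = 1.507

1.507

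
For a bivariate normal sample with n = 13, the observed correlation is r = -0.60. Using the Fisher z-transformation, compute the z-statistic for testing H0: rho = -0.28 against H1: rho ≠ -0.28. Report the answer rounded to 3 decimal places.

z_r = atanh(-0.60) = -0.693147,  z_0 = atanh(-0.28) = -0.287682
SE = 1/√(n−3) = 1/√10 = 0.316228
z = (z_r − z_0)/SE = (-0.693147 − (-0.287682)) / 0.316228 = -0.405465 / 0.316228 = -1.282

-1.282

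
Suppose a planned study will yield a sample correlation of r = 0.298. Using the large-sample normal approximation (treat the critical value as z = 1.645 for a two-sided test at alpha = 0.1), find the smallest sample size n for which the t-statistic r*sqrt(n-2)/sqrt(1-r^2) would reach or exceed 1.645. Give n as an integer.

r√(n−2)/√(1−r²) ≥ 1.645  ⇔  n−2 ≥ (1.645)²·(1−r²)/r²
(1−r²)/r² = (1−0.088804)/0.088804 = 10.2608
n ≥ 2 + 2.706025·10.2608 = 2 + 27.7660 = 29.7660
⌈29.7660⌉ = 30

30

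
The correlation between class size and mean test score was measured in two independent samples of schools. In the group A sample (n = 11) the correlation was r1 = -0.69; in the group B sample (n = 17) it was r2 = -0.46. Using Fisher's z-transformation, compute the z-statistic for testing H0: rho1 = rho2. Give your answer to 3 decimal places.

z1 = atanh(-0.69) = -0.847956,  z2 = atanh(-0.46) = -0.497311
SE = √(1/(n1−3) + 1/(n2−3)) = √(1/8 + 1/14) = √(0.1250000 + 0.0714286) = √0.1964286 = 0.443203
z = (z1 − z2)/SE = (-0.847956 − (-0.497311)) / 0.443203 = -0.350645 / 0.443203 = -0.791

-0.791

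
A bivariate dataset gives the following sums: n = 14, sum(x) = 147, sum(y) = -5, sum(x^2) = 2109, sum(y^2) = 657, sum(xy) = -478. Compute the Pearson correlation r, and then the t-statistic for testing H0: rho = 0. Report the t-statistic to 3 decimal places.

S_xy = nΣxy − ΣxΣy = 14·(-478) − 147·(-5) = -6692 − (-735) = -5957
S_xx = nΣx² − (Σx)² = 14·2109 − 147² = 29526 − 21609 = 7917
S_yy = nΣy² − (Σy)² = 14·657 − (-5)² = 9198 − 25 = 9173
r = S_xy / √(S_xx·S_yy) = -5957 / √(7917·9173) = -5957 / √72622641 = -5957 / 8521.8919 = -0.6990
t = r·√(n−2)/√(1−r²) = -0.6990·√12 / √(1−0.488601) = -2.421407 / 0.715122 = -3.386

-3.386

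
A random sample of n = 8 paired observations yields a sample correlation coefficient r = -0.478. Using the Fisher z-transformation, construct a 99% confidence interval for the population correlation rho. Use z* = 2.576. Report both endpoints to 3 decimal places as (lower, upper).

z_r = atanh(-0.478) = -0.520389;  SE = 1/√(n−3) = 1/√5 = 0.447214
z-limits: -0.520389 ± 2.576·0.447214 = -0.520389 ± 1.152023 = [-1.672412, 0.631634]
ρ-limits: (tanh -1.672412, tanh 0.631634) = (-0.932, 0.559)

(-0.932, 0.559)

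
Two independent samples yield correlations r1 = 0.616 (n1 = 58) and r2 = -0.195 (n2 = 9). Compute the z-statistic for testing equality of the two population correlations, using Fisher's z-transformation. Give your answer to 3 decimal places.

2.131

z1 = atanh(0.616) = 0.718533,  z2 = atanh(-0.195) = -0.197530
SE = √(1/(n1−3) + 1/(n2−3)) = √(1/55 + 1/6) = √(0.0181818 + 0.1666667) = √0.1848485 = 0.429940
z = (z1 − z2)/SE = (0.718533 − (-0.197530)) / 0.429940 = 0.916063 / 0.429940 = 2.131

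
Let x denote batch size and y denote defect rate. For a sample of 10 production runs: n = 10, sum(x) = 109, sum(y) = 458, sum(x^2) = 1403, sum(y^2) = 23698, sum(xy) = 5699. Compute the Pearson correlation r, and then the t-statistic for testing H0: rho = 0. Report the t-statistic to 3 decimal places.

S_xy = nΣxy − ΣxΣy = 10·5699 − 109·458 = 56990 − 49922 = 7068
S_xx = nΣx² − (Σx)² = 10·1403 − 109² = 14030 − 11881 = 2149
S_yy = nΣy² − (Σy)² = 10·23698 − 458² = 236980 − 209764 = 27216
r = S_xy / √(S_xx·S_yy) = 7068 / √(2149·27216) = 7068 / √58487184 = 7068 / 7647.6914 = 0.9242
t = r·√(n−2)/√(1−r²) = 0.9242·√8 / √(1−0.854146) = 2.614032 / 0.381908 = 6.845

6.845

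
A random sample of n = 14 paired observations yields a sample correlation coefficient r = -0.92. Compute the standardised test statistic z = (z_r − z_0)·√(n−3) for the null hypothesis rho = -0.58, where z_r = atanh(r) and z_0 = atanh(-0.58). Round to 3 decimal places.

-3.073

z_r = atanh(-0.92) = -1.589027,  z_0 = atanh(-0.58) = -0.662463
SE = 1/√(n−3) = 1/√11 = 0.301511
z = (z_r − z_0)/SE = (-1.589027 − (-0.662463)) / 0.301511 = -0.926564 / 0.301511 = -3.073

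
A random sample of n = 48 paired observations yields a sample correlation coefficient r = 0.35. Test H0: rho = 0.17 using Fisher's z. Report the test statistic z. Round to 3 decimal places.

Fisher z: atanh(0.35) = 0.365444, atanh(0.17) = 0.171667
z = (z_r − z_0)·√(n−3) = (0.365444 − 0.171667)·√45 = 0.193777 · 6.708204 = 1.300

1.300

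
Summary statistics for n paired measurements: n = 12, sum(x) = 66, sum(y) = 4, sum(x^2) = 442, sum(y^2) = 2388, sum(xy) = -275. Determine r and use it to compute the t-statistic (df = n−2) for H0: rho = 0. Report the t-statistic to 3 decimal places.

Numerator: nΣxy − (Σx)(Σy) = 12·(-275) − (66)(4) = -3564
Denominator: √[(nΣx²−(Σx)²)(nΣy²−(Σy)²)]
  nΣx²−(Σx)² = 12·442 − 4356 = 948;  nΣy²−(Σy)² = 12·2388 − 16 = 28640
  √(948·28640) = √27150720 = 5210.6353
r = -3564 / 5210.6353 = -0.6840
t = r·√(n−2)/√(1−r²) = -0.6840·√10 / √(1−0.467856) = -2.162998 / 0.729482 = -2.965

-2.965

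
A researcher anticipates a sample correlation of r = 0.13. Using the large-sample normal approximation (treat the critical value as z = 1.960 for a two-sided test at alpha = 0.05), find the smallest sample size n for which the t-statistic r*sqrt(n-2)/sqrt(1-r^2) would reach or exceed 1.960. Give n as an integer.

226

Need r·√(n−2)/√(1−r²) ≥ 1.960
√(n−2) ≥ 1.960·√(1−0.0169) / 0.13 = 1.960·0.991514 / 0.13 = 14.9490
n−2 ≥ 223.4726  ⇒  n ≥ 225.4726
Smallest integer n = 226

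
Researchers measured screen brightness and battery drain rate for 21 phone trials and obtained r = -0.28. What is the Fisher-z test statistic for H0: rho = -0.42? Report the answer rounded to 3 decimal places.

0.679

z_r = atanh(-0.28) = -0.287682,  z_0 = atanh(-0.42) = -0.447692
SE = 1/√(n−3) = 1/√18 = 0.235702
z = (z_r − z_0)/SE = (-0.287682 − (-0.447692)) / 0.235702 = 0.160010 / 0.235702 = 0.679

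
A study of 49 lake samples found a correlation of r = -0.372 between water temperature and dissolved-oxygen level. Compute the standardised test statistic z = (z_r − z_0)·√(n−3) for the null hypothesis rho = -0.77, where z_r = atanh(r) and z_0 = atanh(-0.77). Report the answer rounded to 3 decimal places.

4.270

z_r = atanh(-0.372) = -0.390742,  z_0 = atanh(-0.77) = -1.020328
SE = 1/√(n−3) = 1/√46 = 0.147442
z = (z_r − z_0)/SE = (-0.390742 − (-1.020328)) / 0.147442 = 0.629586 / 0.147442 = 4.270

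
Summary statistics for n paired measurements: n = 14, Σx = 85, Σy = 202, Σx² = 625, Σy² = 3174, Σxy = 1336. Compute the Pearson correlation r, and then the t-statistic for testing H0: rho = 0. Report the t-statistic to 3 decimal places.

2.977

S_xy = nΣxy − ΣxΣy = 14·1336 − 85·202 = 18704 − 17170 = 1534
S_xx = nΣx² − (Σx)² = 14·625 − 85² = 8750 − 7225 = 1525
S_yy = nΣy² − (Σy)² = 14·3174 − 202² = 44436 − 40804 = 3632
r = S_xy / √(S_xx·S_yy) = 1534 / √(1525·3632) = 1534 / √5538800 = 1534 / 2353.4655 = 0.6518
t = r·√(n−2)/√(1−r²) = 0.6518·√12 / √(1−0.424843) = 2.257901 / 0.758391 = 2.977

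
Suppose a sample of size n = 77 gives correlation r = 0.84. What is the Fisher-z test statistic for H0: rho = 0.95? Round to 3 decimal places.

z_r = atanh(0.84) = 1.221174,  z_0 = atanh(0.95) = 1.831781
SE = 1/√(n−3) = 1/√74 = 0.116248
z = (z_r − z_0)/SE = (1.221174 − 1.831781) / 0.116248 = -0.610607 / 0.116248 = -5.253

-5.253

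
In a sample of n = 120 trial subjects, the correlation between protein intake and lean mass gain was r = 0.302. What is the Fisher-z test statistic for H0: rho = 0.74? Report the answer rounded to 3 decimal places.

-6.909

Fisher z: atanh(0.302) = 0.311719, atanh(0.74) = 0.950479
z = (z_r − z_0)·√(n−3) = (0.311719 − 0.950479)·√117 = -0.638760 · 10.816654 = -6.909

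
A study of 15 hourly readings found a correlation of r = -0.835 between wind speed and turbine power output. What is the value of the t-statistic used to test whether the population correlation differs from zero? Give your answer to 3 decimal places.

t = r·√(n−2) / √(1−r²) with r = -0.835, n = 15
  = -0.835·√13 / √(1 − 0.697225)
  = -0.835·3.605551 / 0.550250
  = -3.010635 / 0.550250 = -5.471

-5.471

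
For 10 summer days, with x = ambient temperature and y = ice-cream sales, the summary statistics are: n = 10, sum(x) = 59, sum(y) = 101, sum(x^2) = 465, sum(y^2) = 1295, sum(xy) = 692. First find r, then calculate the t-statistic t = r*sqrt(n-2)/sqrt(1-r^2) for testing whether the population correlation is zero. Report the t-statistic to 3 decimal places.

1.796

S_xy = nΣxy − ΣxΣy = 10·692 − 59·101 = 6920 − 5959 = 961
S_xx = nΣx² − (Σx)² = 10·465 − 59² = 4650 − 3481 = 1169
S_yy = nΣy² − (Σy)² = 10·1295 − 101² = 12950 − 10201 = 2749
r = S_xy / √(S_xx·S_yy) = 961 / √(1169·2749) = 961 / √3213581 = 961 / 1792.6464 = 0.5361
t = r·√(n−2)/√(1−r²) = 0.5361·√8 / √(1−0.287403) = 1.516320 / 0.844155 = 1.796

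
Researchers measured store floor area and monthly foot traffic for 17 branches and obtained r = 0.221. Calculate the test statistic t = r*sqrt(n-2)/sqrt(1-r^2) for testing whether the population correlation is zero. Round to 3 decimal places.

0.878

1 − r² = 1 − 0.048841 = 0.951159;  √(1−r²) = 0.975274
√(n−2) = √15 = 3.872983
t = r·√(n−2)/√(1−r²) = 0.221 · 3.872983 / 0.975274 = 0.878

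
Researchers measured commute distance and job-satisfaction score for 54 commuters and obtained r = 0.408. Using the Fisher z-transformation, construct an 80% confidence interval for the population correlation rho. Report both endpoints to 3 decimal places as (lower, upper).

(0.248, 0.546)

Fisher z: z_r = atanh(r) = ½·ln((1+0.408)/(1−0.408)) = 0.433209
SE(z) = 1/√(n−3) = 1/√51 = 0.140028
80% ⇒ z* = 1.282; margin = 1.282·0.140028 = 0.179516
CI on z-scale: (0.253693, 0.612725)
Back-transform: tanh(0.253693) = 0.248387, tanh(0.612725) = 0.546042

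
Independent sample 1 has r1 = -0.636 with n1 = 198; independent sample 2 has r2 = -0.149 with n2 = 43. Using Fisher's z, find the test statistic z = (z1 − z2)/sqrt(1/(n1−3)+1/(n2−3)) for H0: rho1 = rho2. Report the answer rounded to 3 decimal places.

-3.464

z1 = atanh(-0.636) = -0.751428,  z2 = atanh(-0.149) = -0.150118
SE = √(1/(n1−3) + 1/(n2−3)) = √(1/195 + 1/40) = √(0.0051282 + 0.0250000) = √0.0301282 = 0.173575
z = (z1 − z2)/SE = (-0.751428 − (-0.150118)) / 0.173575 = -0.601310 / 0.173575 = -3.464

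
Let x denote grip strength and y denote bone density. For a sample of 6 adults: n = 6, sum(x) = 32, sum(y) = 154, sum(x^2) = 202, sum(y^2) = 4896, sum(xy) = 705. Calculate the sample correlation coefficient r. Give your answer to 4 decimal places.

S_xy = nΣxy − ΣxΣy = 6·705 − 32·154 = 4230 − 4928 = -698
S_xx = nΣx² − (Σx)² = 6·202 − 32² = 1212 − 1024 = 188
S_yy = nΣy² − (Σy)² = 6·4896 − 154² = 29376 − 23716 = 5660
r = S_xy / √(S_xx·S_yy) = -698 / √(188·5660) = -698 / √1064080 = -698 / 1031.5425 = -0.6767

-0.6767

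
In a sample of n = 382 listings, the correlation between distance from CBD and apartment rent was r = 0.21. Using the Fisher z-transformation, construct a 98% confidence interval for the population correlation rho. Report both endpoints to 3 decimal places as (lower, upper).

Fisher z: z_r = atanh(r) = ½·ln((1+0.21)/(1−0.21)) = 0.213171
SE(z) = 1/√(n−3) = 1/√379 = 0.051367
98% ⇒ z* = 2.326; margin = 2.326·0.051367 = 0.119480
CI on z-scale: (0.093691, 0.332651)
Back-transform: tanh(0.093691) = 0.093418, tanh(0.332651) = 0.320901

(0.093, 0.321)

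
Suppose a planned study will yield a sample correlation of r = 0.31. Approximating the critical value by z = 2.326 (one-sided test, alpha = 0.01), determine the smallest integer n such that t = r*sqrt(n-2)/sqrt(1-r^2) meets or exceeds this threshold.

53

r√(n−2)/√(1−r²) ≥ 2.326  ⇔  n−2 ≥ (2.326)²·(1−r²)/r²
(1−r²)/r² = (1−0.0961)/0.0961 = 9.4058
n ≥ 2 + 5.410276·9.4058 = 2 + 50.8880 = 52.8880
⌈52.8880⌉ = 53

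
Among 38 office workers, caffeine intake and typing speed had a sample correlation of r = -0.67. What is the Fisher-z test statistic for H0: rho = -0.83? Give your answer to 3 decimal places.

Fisher z: atanh(-0.67) = -0.810743, atanh(-0.83) = -1.188136
z = (z_r − z_0)·√(n−3) = (-0.810743 − (-1.188136))·√35 = 0.377393 · 5.916080 = 2.233

2.233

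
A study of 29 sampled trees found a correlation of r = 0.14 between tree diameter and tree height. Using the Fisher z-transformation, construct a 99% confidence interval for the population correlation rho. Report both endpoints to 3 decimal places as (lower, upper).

(-0.349, 0.569)

Fisher z: z_r = atanh(r) = ½·ln((1+0.14)/(1−0.14)) = 0.140926
SE(z) = 1/√(n−3) = 1/√26 = 0.196116
99% ⇒ z* = 2.576; margin = 2.576·0.196116 = 0.505195
CI on z-scale: (-0.364269, 0.646121)
Back-transform: tanh(-0.364269) = -0.348969, tanh(0.646121) = 0.569053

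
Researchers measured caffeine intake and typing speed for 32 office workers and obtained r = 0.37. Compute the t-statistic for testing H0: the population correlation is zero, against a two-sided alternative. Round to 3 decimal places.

1 − r² = 1 − 0.1369 = 0.8631;  √(1−r²) = 0.929032
√(n−2) = √30 = 5.477226
t = r·√(n−2)/√(1−r²) = 0.37 · 5.477226 / 0.929032 = 2.181

2.181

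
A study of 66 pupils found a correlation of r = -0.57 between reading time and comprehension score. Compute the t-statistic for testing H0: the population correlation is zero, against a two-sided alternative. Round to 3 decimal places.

-5.550

t = r·√(n−2) / √(1−r²) with r = -0.57, n = 66
  = -0.57·√64 / √(1 − 0.3249)
  = -0.57·8.000000 / 0.821645
  = -4.560000 / 0.821645 = -5.550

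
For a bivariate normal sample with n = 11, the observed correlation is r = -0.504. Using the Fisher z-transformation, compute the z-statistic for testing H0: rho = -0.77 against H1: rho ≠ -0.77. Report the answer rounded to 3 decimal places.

1.317

z_r = atanh(-0.504) = -0.554654,  z_0 = atanh(-0.77) = -1.020328
SE = 1/√(n−3) = 1/√8 = 0.353553
z = (z_r − z_0)/SE = (-0.554654 − (-1.020328)) / 0.353553 = 0.465674 / 0.353553 = 1.317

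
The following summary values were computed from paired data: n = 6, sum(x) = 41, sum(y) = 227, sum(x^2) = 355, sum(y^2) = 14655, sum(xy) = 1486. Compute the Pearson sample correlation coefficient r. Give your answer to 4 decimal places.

Numerator: nΣxy − (Σx)(Σy) = 6·1486 − (41)(227) = -391
Denominator: √[(nΣx²−(Σx)²)(nΣy²−(Σy)²)]
  nΣx²−(Σx)² = 6·355 − 1681 = 449;  nΣy²−(Σy)² = 6·14655 − 51529 = 36401
  √(449·36401) = √16344049 = 4042.7774
r = -391 / 4042.7774 = -0.0967

-0.0967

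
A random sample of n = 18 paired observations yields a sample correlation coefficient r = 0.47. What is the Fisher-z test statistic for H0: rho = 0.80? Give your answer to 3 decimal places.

Fisher z: atanh(0.47) = 0.510070, atanh(0.80) = 1.098612
z = (z_r − z_0)·√(n−3) = (0.510070 − 1.098612)·√15 = -0.588542 · 3.872983 = -2.279

-2.279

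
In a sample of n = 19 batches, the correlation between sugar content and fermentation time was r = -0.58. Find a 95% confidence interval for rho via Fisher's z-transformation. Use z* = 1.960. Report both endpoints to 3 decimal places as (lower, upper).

(-0.819, -0.171)

Fisher z: z_r = atanh(r) = ½·ln((1+(-0.58))/(1−(-0.58))) = -0.662463
SE(z) = 1/√(n−3) = 1/√16 = 0.250000
95% ⇒ z* = 1.960; margin = 1.960·0.250000 = 0.490000
CI on z-scale: (-1.152463, -0.172463)
Back-transform: tanh(-1.152463) = -0.818568, tanh(-0.172463) = -0.170773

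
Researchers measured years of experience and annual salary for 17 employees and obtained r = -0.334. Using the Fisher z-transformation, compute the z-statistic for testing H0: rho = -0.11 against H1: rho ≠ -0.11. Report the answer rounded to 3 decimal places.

-0.886

z_r = atanh(-0.334) = -0.347324,  z_0 = atanh(-0.11) = -0.110447
SE = 1/√(n−3) = 1/√14 = 0.267261
z = (z_r − z_0)/SE = (-0.347324 − (-0.110447)) / 0.267261 = -0.236877 / 0.267261 = -0.886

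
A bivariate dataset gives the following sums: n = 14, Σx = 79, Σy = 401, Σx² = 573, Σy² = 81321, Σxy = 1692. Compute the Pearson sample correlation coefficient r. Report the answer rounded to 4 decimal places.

-0.1915

Numerator: nΣxy − (Σx)(Σy) = 14·1692 − (79)(401) = -7991
Denominator: √[(nΣx²−(Σx)²)(nΣy²−(Σy)²)]
  nΣx²−(Σx)² = 14·573 − 6241 = 1781;  nΣy²−(Σy)² = 14·81321 − 160801 = 977693
  √(1781·977693) = √1741271233 = 41728.5422
r = -7991 / 41728.5422 = -0.1915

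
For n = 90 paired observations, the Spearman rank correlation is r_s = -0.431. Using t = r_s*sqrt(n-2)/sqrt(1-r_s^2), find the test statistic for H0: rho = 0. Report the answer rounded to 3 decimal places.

-4.481

1 − r_s² = 1 − 0.185761 = 0.814239;  √(1−r_s²) = 0.902352
√(n−2) = √88 = 9.380832
t = r_s·√(n−2)/√(1−r_s²) = -0.431 · 9.380832 / 0.902352 = -4.481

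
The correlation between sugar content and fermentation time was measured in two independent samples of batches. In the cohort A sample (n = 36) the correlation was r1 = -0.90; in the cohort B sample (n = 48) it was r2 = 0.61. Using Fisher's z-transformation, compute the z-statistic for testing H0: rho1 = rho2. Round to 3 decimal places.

z1 = atanh(-0.90) = -1.472219,  z2 = atanh(0.61) = 0.708921
SE = √(1/(n1−3) + 1/(n2−3)) = √(1/33 + 1/45) = √(0.0303030 + 0.0222222) = √0.0525252 = 0.229184
z = (z1 − z2)/SE = (-1.472219 − 0.708921) / 0.229184 = -2.181140 / 0.229184 = -9.517

-9.517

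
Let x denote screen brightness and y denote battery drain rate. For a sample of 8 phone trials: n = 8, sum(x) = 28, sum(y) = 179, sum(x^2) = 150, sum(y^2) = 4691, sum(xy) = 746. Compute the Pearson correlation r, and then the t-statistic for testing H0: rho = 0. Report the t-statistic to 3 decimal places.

2.002

Numerator: nΣxy − (Σx)(Σy) = 8·746 − (28)(179) = 956
Denominator: √[(nΣx²−(Σx)²)(nΣy²−(Σy)²)]
  nΣx²−(Σx)² = 8·150 − 784 = 416;  nΣy²−(Σy)² = 8·4691 − 32041 = 5487
  √(416·5487) = √2282592 = 1510.8249
r = 956 / 1510.8249 = 0.6328
t = r·√(n−2)/√(1−r²) = 0.6328·√6 / √(1−0.400436) = 1.550037 / 0.774315 = 2.002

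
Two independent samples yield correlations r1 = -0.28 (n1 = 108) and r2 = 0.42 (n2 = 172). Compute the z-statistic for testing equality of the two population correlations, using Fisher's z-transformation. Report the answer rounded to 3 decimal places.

z1 = atanh(-0.28) = -0.287682,  z2 = atanh(0.42) = 0.447692
SE = √(1/(n1−3) + 1/(n2−3)) = √(1/105 + 1/169) = √(0.0095238 + 0.0059172) = √0.0154410 = 0.124262
z = (z1 − z2)/SE = (-0.287682 − 0.447692) / 0.124262 = -0.735374 / 0.124262 = -5.918

-5.918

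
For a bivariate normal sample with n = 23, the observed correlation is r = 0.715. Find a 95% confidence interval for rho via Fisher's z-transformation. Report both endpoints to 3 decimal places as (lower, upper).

z_r = atanh(0.715) = 0.897340;  SE = 1/√(n−3) = 1/√20 = 0.223607
z-limits: 0.897340 ± 1.960·0.223607 = 0.897340 ± 0.438270 = [0.459070, 1.335610]
ρ-limits: (tanh 0.459070, tanh 1.335610) = (0.429, 0.871)

(0.429, 0.871)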